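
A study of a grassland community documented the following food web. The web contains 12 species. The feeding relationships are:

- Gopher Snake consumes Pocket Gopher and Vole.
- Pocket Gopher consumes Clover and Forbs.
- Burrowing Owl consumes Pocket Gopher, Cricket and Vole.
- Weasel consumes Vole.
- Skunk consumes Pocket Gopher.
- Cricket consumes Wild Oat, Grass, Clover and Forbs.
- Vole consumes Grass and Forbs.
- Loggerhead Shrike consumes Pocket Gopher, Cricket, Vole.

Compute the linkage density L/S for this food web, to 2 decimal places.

There are L = 18 links among S = 12 species.
L/S = 18/12 = 1.5000 ≈ 1.50.

L/S = 1.50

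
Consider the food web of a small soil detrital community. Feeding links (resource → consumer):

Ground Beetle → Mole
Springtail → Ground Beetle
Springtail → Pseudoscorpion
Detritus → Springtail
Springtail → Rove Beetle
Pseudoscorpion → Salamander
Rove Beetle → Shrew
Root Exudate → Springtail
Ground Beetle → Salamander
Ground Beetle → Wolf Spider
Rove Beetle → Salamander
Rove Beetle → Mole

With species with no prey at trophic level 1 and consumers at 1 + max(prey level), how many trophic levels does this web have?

4

Basal resources (level 1): Root Exudate, Detritus.
Root Exudate → Springtail → Ground Beetle → Mole gives Mole level 4.
No species has a prey at level 4, so no species reaches level 5.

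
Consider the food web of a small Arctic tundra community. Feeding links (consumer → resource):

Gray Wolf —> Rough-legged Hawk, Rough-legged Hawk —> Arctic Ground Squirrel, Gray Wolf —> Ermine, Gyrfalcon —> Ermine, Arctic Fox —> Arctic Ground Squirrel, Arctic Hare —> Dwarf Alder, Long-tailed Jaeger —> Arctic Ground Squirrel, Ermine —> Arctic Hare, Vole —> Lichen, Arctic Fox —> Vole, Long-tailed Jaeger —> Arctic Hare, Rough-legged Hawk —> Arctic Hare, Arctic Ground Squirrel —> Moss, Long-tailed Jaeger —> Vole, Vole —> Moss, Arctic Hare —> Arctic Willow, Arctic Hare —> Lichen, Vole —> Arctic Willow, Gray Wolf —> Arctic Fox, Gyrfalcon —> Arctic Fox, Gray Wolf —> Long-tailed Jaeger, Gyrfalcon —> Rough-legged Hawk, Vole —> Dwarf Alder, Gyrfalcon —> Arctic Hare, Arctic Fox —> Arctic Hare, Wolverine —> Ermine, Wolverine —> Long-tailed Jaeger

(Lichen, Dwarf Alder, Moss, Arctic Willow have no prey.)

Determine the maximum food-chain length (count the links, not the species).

3 links

One longest chain: Lichen → Arctic Hare → Long-tailed Jaeger → Gray Wolf.
It has 4 species and 3 links.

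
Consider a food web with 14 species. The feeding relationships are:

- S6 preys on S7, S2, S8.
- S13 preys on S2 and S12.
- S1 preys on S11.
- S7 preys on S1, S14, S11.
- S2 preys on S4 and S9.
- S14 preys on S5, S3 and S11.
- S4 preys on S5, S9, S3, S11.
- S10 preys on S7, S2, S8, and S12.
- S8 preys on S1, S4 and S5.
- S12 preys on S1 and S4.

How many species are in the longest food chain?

4 species

One longest chain: S3 → S14 → S7 → S6.
It has 4 species and 3 links.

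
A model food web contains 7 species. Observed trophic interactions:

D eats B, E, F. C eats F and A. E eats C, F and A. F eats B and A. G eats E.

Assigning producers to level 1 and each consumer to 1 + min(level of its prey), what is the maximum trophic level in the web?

3

Producers (level 1): A, B.
Following each consumer down to its lowest-level prey: A → E → G (levels 1 through 3).
All prey of G (E 2) are at level 2 or above, so G is at level 1 + 2 = 3.
Every consumer has at least one prey at level 2 or below, so none exceeds level 3.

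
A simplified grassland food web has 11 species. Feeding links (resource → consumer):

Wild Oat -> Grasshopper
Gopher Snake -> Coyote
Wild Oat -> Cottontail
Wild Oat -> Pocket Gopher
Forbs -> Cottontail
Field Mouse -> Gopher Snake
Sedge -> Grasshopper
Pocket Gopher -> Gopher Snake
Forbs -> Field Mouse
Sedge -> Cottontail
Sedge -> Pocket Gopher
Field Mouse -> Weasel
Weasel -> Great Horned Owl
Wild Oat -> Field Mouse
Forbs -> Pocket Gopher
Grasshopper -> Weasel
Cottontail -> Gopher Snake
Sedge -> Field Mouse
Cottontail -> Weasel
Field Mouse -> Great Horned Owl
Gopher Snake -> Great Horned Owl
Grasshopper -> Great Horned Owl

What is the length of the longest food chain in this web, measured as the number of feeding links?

One longest chain: Sedge → Field Mouse → Gopher Snake → Coyote.
It has 4 species and 3 links.

3 links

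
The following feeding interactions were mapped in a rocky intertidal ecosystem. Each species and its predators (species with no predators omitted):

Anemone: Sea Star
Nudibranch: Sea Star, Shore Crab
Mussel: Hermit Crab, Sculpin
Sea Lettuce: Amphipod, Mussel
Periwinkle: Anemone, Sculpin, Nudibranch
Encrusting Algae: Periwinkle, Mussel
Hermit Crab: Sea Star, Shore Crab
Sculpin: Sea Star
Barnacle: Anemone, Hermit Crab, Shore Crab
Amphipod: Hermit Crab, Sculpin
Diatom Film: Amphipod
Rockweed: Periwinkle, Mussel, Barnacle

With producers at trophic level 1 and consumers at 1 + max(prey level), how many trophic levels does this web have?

Producers (level 1): Rockweed, Diatom Film, Sea Lettuce, Encrusting Algae.
Diatom Film → Amphipod → Hermit Crab → Shore Crab gives Shore Crab level 4.
No species has a prey at level 4, so no species reaches level 5.

4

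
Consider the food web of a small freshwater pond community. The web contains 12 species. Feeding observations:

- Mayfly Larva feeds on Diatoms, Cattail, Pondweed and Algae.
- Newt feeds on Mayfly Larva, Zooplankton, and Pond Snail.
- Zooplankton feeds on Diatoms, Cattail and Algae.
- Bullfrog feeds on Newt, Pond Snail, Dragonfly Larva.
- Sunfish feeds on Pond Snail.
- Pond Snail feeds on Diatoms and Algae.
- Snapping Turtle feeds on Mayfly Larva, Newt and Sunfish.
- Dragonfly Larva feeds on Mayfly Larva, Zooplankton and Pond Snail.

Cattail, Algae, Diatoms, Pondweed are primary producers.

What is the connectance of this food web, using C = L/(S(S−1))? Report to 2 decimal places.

C = 0.17

The web has S = 12 species and L = 22 feeding links.
C = L / (S(S−1)) = 22 / 132 = 0.1667 ≈ 0.17.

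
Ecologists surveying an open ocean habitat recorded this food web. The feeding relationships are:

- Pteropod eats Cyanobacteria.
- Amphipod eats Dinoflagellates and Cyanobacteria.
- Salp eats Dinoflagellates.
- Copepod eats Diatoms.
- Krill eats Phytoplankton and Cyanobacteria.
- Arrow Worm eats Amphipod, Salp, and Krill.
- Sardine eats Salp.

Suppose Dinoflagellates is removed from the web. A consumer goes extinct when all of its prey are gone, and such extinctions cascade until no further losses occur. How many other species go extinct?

2

Remove Dinoflagellates.
Round 1: Salp (all prey gone) → extinct.
Round 2: Sardine (all prey gone) → extinct.
No further losses. Total secondary extinctions: 2.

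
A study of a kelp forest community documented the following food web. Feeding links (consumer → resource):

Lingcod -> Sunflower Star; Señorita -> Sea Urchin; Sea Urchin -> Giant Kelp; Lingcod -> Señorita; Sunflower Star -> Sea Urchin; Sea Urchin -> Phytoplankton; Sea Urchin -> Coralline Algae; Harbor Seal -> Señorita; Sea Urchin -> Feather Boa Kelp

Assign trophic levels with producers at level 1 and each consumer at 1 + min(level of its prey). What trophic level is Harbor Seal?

Trophic level 4

Feather Boa Kelp is a producer → level 1.
Sea Urchin eats Feather Boa Kelp → level 2.
Señorita eats Sea Urchin → level 3.
Harbor Seal eats Señorita → level 4.
No prey of Harbor Seal is below level 3, so 4 is the minimum.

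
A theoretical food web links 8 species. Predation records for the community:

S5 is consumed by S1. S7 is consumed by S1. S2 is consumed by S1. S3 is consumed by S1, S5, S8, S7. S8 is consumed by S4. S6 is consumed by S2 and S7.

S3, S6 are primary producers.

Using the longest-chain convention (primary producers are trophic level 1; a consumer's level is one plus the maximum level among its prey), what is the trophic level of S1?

Trophic level 3

S3 is a producer → level 1.
S5 eats S3 → level 2.
S1 eats S5 (level 2); other prey at levels: S3 1, S2 2, S7 2 → level 3.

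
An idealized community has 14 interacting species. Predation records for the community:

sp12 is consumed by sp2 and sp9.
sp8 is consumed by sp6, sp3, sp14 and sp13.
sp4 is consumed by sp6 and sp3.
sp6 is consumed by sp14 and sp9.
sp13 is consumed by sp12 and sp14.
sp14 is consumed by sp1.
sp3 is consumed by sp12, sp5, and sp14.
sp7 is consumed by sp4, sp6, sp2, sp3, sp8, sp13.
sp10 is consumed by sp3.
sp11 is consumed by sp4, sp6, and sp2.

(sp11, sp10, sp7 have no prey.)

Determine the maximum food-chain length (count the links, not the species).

4 links

One longest chain: sp7 → sp8 → sp13 → sp12 → sp2.
It has 5 species and 4 links.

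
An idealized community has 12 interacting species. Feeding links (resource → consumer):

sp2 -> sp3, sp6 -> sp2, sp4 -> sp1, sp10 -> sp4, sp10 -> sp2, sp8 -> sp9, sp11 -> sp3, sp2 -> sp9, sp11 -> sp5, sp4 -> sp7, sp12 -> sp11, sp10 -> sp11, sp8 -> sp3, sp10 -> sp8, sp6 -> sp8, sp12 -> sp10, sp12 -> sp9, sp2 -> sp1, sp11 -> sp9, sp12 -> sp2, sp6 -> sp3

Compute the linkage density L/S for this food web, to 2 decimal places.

There are L = 21 links among S = 12 species.
L/S = 21/12 = 1.7500 ≈ 1.75.

L/S = 1.75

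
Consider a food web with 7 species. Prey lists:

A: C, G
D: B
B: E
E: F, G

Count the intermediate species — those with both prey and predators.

Intermediate species (has both prey and predators): E, B.
Count: 2.

2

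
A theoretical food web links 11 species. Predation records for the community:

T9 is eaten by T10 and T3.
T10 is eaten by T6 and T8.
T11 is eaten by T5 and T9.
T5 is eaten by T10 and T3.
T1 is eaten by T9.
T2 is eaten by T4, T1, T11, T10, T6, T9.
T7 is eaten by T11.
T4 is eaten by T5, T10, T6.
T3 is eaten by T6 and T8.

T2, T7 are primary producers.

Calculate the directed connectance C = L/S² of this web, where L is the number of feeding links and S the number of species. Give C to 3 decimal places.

C = 0.174

The web has S = 11 species and L = 21 feeding links.
C = L / S² = 21 / 121 = 0.1736 ≈ 0.174.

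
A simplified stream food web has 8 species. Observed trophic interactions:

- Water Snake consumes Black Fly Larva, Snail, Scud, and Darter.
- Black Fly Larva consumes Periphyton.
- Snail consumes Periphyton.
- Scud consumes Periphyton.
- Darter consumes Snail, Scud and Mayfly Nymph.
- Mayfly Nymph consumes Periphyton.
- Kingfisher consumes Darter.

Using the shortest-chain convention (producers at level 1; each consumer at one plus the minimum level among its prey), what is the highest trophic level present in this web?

Producers (level 1): Periphyton.
Following each consumer down to its lowest-level prey: Periphyton → Mayfly Nymph → Darter → Kingfisher (levels 1 through 4).
All prey of Kingfisher (Darter 3) are at level 3 or above, so Kingfisher is at level 1 + 3 = 4.
Every consumer has at least one prey at level 3 or below, so none exceeds level 4.

4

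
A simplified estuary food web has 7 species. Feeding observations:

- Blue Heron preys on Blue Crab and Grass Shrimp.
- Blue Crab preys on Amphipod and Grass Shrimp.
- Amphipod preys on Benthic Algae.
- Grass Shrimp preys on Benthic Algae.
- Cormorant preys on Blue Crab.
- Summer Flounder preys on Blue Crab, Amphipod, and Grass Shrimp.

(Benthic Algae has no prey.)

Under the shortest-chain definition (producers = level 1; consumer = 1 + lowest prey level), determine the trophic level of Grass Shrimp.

Benthic Algae is a producer → level 1.
Grass Shrimp eats Benthic Algae → level 2.

Trophic level 2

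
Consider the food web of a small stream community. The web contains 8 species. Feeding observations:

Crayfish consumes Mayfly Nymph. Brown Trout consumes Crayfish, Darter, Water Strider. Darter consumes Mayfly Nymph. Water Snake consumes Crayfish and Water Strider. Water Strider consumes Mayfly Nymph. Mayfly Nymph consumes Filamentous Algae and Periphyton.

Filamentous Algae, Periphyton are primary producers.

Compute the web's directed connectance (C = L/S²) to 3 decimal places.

C = 0.156

The web has S = 8 species and L = 10 feeding links.
C = L / S² = 10 / 64 = 0.1562 ≈ 0.156.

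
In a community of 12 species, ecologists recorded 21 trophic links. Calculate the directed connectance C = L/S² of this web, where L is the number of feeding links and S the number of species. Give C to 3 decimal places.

C = 0.146

The web has S = 12 species and L = 21 feeding links.
C = L / S² = 21 / 144 = 0.1458 ≈ 0.146.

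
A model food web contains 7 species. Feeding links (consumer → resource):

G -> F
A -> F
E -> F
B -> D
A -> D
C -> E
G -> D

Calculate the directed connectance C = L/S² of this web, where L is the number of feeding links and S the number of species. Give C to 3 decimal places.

The web has S = 7 species and L = 7 feeding links.
C = L / S² = 7 / 49 = 0.1429 ≈ 0.143.

C = 0.143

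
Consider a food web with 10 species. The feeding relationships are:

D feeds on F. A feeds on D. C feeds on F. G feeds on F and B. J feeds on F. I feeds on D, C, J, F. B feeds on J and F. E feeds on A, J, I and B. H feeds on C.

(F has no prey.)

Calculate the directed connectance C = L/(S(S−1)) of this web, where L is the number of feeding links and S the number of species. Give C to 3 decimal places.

The web has S = 10 species and L = 17 feeding links.
C = L / (S(S−1)) = 17 / 90 = 0.1889 ≈ 0.189.

C = 0.189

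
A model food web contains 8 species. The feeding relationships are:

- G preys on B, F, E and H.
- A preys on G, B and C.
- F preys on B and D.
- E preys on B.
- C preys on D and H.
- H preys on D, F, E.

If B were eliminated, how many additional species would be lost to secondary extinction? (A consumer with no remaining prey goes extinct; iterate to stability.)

Remove B.
Round 1: E (all prey gone) → extinct.
No further losses. Total secondary extinctions: 1.

1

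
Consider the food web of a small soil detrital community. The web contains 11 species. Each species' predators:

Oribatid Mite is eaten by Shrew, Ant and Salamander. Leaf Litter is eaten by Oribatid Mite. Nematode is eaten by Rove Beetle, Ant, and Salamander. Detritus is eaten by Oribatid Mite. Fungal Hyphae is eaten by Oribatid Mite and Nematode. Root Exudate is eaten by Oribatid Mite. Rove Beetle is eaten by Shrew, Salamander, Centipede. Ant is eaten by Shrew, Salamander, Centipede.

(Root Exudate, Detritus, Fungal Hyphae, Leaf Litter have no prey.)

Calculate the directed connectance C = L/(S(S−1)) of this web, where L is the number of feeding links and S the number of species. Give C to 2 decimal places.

The web has S = 11 species and L = 17 feeding links.
C = L / (S(S−1)) = 17 / 110 = 0.1545 ≈ 0.15.

C = 0.15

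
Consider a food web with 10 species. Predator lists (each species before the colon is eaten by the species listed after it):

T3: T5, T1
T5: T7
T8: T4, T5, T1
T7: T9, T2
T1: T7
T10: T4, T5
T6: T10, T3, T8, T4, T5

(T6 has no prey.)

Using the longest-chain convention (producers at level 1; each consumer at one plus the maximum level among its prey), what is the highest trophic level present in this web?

Producers (level 1): T6.
T6 → T10 → T5 → T7 → T2 gives T2 level 5.
No species has a prey at level 5, so no species reaches level 6.

5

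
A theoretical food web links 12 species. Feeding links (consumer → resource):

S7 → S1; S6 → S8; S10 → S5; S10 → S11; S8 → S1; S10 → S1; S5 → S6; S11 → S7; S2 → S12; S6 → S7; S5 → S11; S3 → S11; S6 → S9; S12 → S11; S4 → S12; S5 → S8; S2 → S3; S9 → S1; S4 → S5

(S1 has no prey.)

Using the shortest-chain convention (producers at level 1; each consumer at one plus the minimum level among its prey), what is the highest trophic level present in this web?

Producers (level 1): S1.
Following each consumer down to its lowest-level prey: S1 → S7 → S11 → S12 → S2 (levels 1 through 5).
All prey of S2 (S12 4, S3 4) are at level 4 or above, so S2 is at level 1 + 4 = 5.
Every consumer has at least one prey at level 4 or below, so none exceeds level 5.

5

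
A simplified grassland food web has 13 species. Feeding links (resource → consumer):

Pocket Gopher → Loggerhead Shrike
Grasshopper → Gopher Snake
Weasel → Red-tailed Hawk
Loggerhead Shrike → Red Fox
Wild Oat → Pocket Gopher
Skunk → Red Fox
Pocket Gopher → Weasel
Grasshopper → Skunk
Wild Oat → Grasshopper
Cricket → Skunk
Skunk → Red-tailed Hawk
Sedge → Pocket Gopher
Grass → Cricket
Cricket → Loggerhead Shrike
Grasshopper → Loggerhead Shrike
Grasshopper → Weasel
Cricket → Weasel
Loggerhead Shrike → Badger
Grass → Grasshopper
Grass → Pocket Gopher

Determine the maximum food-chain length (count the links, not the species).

3 links

One longest chain: Wild Oat → Grasshopper → Loggerhead Shrike → Badger.
It has 4 species and 3 links.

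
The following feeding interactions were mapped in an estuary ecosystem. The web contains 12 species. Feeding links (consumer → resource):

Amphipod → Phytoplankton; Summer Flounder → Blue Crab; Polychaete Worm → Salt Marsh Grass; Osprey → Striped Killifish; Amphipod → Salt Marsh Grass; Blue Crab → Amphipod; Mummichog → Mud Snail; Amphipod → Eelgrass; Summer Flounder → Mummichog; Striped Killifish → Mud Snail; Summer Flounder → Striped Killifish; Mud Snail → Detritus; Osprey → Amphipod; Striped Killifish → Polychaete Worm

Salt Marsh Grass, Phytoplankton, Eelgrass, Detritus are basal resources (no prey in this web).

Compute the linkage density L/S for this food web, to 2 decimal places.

L/S = 1.17

There are L = 14 links among S = 12 species.
L/S = 14/12 = 1.1667 ≈ 1.17.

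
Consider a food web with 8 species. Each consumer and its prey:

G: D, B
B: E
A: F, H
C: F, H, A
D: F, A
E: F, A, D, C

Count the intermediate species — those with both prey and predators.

Intermediate species (has both prey and predators): A, D, C, E, B.
Count: 5.

5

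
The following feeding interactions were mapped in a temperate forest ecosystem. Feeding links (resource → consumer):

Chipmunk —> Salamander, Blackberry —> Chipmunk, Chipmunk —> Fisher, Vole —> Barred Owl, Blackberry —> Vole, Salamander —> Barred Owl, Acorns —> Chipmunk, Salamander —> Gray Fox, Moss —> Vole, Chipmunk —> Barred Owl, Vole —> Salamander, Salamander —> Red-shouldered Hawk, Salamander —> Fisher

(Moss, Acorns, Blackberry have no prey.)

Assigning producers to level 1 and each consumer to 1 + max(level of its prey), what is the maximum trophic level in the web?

4

Producers (level 1): Moss, Acorns, Blackberry.
Acorns → Chipmunk → Salamander → Red-shouldered Hawk gives Red-shouldered Hawk level 4.
No species has a prey at level 4, so no species reaches level 5.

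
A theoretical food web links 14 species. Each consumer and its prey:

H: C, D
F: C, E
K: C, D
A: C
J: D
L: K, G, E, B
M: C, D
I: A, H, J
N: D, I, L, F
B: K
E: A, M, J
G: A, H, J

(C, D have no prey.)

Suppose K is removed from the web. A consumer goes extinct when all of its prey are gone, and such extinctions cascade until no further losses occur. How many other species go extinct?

Remove K.
Round 1: B (all prey gone) → extinct.
No further losses. Total secondary extinctions: 1.

1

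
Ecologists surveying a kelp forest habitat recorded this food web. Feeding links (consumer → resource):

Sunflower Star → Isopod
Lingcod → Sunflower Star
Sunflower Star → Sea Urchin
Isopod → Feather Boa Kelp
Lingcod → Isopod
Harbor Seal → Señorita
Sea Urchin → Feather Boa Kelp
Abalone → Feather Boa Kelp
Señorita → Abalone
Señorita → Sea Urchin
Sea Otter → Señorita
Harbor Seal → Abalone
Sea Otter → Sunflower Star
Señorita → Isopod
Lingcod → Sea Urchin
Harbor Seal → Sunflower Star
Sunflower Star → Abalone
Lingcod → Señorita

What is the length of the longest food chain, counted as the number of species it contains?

One longest chain: Feather Boa Kelp → Isopod → Señorita → Lingcod.
It has 4 species and 3 links.

4 species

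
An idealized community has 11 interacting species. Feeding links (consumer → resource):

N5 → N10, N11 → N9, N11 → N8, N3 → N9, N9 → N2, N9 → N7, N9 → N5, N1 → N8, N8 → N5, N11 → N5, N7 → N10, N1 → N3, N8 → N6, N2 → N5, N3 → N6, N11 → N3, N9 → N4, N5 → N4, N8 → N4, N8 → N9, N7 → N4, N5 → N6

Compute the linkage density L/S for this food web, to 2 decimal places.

There are L = 22 links among S = 11 species.
L/S = 22/11 = 2.0000 ≈ 2.00.

L/S = 2.00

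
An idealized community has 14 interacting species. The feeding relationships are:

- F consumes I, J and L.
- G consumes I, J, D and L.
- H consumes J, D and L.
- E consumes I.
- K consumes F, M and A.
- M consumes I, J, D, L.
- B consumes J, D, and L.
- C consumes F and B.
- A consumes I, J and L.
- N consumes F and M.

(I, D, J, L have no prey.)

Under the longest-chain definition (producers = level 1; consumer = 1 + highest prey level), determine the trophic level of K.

Trophic level 3

I is a producer → level 1.
F eats I (level 1); other prey at levels: J 1, L 1 → level 2.
K eats F (level 2); other prey at levels: M 2, A 2 → level 3.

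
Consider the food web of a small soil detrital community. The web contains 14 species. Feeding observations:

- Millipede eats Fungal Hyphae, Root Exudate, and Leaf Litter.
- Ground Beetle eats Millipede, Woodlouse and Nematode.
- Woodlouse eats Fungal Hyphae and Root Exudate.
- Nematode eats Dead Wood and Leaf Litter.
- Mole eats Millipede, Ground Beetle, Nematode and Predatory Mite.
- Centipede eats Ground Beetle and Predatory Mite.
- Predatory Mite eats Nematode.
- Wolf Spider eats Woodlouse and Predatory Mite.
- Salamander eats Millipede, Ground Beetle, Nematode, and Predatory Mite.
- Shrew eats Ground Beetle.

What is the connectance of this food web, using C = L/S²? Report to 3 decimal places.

C = 0.122

The web has S = 14 species and L = 24 feeding links.
C = L / S² = 24 / 196 = 0.1224 ≈ 0.122.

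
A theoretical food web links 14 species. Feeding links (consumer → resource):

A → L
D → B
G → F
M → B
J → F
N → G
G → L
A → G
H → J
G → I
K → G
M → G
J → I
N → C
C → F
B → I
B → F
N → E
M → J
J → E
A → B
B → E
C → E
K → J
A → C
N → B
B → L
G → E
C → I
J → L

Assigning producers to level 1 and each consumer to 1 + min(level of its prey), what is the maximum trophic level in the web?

Producers (level 1): L, I, F, E.
Following each consumer down to its lowest-level prey: L → G → M (levels 1 through 3).
All prey of M (G 2, B 2, J 2) are at level 2 or above, so M is at level 1 + 2 = 3.
Every consumer has at least one prey at level 2 or below, so none exceeds level 3.

3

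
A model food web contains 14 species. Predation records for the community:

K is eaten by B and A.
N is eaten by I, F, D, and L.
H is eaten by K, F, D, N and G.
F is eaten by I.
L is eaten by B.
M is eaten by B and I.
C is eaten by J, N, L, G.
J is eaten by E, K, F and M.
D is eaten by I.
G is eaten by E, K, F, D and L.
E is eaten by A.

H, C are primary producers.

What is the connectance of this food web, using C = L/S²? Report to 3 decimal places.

The web has S = 14 species and L = 30 feeding links.
C = L / S² = 30 / 196 = 0.1531 ≈ 0.153.

C = 0.153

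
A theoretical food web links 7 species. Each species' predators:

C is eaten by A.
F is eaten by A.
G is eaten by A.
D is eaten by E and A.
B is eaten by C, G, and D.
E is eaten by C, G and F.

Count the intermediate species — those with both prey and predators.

5

Intermediate species (has both prey and predators): D, E, G, F, C.
Count: 5.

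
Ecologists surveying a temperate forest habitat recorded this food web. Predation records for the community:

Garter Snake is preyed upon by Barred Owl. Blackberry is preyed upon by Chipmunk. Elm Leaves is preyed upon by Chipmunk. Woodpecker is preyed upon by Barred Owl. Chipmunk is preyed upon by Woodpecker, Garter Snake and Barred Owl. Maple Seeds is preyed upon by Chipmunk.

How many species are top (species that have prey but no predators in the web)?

1

Top species (has prey, but nothing eats it): Barred Owl.
Count: 1.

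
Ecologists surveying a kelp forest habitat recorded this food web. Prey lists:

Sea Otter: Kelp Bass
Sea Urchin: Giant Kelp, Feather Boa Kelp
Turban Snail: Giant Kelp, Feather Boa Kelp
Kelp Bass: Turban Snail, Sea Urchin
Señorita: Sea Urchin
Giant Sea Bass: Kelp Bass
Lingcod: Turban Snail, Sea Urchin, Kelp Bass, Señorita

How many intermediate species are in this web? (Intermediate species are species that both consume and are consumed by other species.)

4

Intermediate species (has both prey and predators): Turban Snail, Sea Urchin, Kelp Bass, Señorita.
Count: 4.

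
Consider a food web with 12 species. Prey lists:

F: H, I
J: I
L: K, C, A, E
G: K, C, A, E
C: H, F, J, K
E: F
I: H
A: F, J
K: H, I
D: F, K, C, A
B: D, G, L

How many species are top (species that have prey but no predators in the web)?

Top species (has prey, but nothing eats it): B.
Count: 1.

1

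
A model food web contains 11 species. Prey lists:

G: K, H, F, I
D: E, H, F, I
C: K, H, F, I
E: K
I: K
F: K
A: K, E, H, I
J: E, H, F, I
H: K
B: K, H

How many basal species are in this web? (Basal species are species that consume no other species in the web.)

Basal species (no prey listed): K.
Count: 1.

1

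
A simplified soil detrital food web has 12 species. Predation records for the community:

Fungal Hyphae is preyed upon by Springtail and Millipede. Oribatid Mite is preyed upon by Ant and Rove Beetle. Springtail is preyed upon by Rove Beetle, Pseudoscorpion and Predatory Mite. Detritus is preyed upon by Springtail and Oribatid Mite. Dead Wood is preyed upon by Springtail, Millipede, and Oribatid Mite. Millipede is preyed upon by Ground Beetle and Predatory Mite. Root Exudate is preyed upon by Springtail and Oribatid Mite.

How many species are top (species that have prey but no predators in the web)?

Top species (has prey, but nothing eats it): Pseudoscorpion, Predatory Mite, Ground Beetle, Rove Beetle, Ant.
Count: 5.

5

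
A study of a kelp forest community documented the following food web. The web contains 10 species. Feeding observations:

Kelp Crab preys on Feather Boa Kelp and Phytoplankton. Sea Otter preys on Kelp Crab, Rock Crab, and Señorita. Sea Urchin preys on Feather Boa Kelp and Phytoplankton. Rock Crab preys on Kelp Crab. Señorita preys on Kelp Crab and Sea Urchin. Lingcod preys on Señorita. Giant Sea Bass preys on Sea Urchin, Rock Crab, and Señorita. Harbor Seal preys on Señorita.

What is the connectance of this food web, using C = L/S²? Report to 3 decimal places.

The web has S = 10 species and L = 15 feeding links.
C = L / S² = 15 / 100 = 0.1500 ≈ 0.150.

C = 0.150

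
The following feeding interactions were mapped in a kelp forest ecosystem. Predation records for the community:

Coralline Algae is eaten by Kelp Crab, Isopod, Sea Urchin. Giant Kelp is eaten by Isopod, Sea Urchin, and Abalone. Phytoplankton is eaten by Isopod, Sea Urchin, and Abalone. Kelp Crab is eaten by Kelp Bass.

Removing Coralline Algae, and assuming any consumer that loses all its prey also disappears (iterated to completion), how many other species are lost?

2

Remove Coralline Algae.
Round 1: Kelp Crab (all prey gone) → extinct.
Round 2: Kelp Bass (all prey gone) → extinct.
No further losses. Total secondary extinctions: 2.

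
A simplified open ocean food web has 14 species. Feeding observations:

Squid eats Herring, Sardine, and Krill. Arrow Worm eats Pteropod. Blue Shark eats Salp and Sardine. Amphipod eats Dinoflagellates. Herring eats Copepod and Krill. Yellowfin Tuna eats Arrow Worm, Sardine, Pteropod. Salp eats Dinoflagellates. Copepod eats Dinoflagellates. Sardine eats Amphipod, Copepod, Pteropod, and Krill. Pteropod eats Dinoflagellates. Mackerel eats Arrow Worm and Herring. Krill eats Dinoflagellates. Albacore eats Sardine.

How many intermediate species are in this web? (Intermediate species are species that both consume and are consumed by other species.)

Intermediate species (has both prey and predators): Amphipod, Pteropod, Krill, Copepod, Salp, Arrow Worm, Sardine, Herring.
Count: 8.

8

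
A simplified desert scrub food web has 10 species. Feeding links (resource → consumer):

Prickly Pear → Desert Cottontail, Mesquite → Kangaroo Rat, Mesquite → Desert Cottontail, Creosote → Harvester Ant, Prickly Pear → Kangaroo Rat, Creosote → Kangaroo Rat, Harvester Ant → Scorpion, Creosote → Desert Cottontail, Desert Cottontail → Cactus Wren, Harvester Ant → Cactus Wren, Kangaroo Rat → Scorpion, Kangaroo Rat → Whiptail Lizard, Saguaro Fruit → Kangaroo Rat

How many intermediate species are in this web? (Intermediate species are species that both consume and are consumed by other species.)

Intermediate species (has both prey and predators): Desert Cottontail, Harvester Ant, Kangaroo Rat.
Count: 3.

3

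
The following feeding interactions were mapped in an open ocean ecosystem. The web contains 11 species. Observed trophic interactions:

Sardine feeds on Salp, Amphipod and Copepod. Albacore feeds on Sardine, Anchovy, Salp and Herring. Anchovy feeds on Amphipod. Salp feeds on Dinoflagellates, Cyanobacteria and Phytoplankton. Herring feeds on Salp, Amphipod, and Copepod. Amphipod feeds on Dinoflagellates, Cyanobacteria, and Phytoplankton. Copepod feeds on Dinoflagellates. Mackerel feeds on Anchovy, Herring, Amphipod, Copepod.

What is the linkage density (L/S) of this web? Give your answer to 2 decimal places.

There are L = 22 links among S = 11 species.
L/S = 22/11 = 2.0000 ≈ 2.00.

L/S = 2.00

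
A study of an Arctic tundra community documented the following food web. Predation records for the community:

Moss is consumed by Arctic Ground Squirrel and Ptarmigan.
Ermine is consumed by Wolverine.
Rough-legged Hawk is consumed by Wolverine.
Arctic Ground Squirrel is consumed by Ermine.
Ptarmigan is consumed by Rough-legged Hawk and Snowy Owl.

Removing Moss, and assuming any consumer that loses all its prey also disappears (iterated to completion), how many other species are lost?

Remove Moss.
Round 1: Ptarmigan (all prey gone), Arctic Ground Squirrel (all prey gone) → extinct.
Round 2: Snowy Owl (all prey gone), Ermine (all prey gone), Rough-legged Hawk (all prey gone) → extinct.
Round 3: Wolverine (all prey gone) → extinct.
No further losses. Total secondary extinctions: 6.

6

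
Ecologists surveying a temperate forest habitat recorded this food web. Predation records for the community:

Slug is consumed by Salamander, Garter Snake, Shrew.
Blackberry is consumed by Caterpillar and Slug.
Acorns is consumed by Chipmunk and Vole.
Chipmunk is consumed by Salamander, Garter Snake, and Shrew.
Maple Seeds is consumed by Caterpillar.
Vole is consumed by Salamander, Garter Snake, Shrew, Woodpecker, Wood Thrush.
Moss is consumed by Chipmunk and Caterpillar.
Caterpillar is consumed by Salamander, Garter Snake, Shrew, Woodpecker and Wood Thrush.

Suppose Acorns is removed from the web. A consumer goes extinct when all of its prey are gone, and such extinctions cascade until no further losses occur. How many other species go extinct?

Remove Acorns.
Round 1: Vole (all prey gone) → extinct.
No further losses. Total secondary extinctions: 1.

1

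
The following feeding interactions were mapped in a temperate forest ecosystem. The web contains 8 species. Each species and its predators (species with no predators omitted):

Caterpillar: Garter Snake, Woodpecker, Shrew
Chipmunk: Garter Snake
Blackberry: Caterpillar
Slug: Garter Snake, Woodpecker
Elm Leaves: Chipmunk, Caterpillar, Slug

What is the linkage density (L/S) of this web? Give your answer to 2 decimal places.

There are L = 10 links among S = 8 species.
L/S = 10/8 = 1.2500 ≈ 1.25.

L/S = 1.25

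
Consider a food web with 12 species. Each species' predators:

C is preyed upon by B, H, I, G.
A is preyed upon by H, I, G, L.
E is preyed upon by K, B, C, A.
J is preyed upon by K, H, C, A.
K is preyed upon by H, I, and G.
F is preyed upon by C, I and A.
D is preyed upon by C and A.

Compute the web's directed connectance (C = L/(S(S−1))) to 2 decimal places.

C = 0.18

The web has S = 12 species and L = 24 feeding links.
C = L / (S(S−1)) = 24 / 132 = 0.1818 ≈ 0.18.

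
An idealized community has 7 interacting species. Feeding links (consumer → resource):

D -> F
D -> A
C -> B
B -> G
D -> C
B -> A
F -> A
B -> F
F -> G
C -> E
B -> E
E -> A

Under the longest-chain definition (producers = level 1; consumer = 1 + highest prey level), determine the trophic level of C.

Trophic level 4

A is a producer → level 1.
E eats A → level 2.
B eats E (level 2); other prey at levels: G 1, A 1, F 2 → level 3.
C eats B (level 3); other prey at levels: E 2 → level 4.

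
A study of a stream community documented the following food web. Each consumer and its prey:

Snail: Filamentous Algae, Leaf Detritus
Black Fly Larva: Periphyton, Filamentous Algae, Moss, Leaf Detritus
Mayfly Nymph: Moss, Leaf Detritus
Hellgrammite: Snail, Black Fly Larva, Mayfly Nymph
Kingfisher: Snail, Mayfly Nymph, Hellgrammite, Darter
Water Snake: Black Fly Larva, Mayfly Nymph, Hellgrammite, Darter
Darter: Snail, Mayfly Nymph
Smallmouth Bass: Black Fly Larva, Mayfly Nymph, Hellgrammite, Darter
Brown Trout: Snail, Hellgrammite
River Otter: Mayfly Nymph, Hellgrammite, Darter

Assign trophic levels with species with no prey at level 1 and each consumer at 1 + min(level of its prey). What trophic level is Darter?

Trophic level 3

Filamentous Algae has no prey (basal) → level 1.
Snail eats Filamentous Algae → level 2.
Darter eats Snail → level 3.
No prey of Darter is below level 2, so 3 is the minimum.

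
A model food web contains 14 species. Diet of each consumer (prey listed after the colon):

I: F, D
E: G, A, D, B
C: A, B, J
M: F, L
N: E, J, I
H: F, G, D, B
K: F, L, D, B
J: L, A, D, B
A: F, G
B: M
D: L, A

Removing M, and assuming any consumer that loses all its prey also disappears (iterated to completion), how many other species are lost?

Remove M.
Round 1: B (all prey gone) → extinct.
No further losses. Total secondary extinctions: 1.

1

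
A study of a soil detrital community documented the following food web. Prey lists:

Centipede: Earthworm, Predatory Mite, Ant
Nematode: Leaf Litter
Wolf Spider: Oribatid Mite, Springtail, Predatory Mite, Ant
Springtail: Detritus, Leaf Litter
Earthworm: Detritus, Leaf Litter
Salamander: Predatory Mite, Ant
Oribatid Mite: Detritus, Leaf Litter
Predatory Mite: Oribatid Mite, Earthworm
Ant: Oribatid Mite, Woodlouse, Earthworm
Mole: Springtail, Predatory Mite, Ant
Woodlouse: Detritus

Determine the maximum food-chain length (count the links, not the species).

One longest chain: Detritus → Oribatid Mite → Ant → Wolf Spider.
It has 4 species and 3 links.

3 links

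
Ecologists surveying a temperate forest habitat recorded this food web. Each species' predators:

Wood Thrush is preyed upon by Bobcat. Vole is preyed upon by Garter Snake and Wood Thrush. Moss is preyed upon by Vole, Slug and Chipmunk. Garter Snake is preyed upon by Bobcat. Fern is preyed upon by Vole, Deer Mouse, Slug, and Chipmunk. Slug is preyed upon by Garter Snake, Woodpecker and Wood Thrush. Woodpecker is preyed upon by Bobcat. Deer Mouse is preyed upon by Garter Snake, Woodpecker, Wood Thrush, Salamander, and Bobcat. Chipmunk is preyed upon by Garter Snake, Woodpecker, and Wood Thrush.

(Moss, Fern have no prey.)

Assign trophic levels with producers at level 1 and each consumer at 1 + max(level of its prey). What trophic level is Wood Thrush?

Trophic level 3

Fern is a producer → level 1.
Deer Mouse eats Fern → level 2.
Wood Thrush eats Deer Mouse (level 2); other prey at levels: Chipmunk 2, Slug 2, Vole 2 → level 3.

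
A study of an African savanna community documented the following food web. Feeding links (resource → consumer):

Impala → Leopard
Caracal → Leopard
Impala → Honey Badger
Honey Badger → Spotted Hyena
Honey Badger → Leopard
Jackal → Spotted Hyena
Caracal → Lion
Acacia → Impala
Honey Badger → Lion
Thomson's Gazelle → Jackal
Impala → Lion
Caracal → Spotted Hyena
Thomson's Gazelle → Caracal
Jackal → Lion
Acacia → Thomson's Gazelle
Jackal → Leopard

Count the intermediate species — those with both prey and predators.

Intermediate species (has both prey and predators): Thomson's Gazelle, Impala, Jackal, Honey Badger, Caracal.
Count: 5.

5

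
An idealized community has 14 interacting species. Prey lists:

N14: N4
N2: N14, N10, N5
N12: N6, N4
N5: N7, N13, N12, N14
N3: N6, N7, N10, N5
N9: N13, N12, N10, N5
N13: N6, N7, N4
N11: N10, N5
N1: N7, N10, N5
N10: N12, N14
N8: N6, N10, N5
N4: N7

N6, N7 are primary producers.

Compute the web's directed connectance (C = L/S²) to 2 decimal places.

The web has S = 14 species and L = 32 feeding links.
C = L / S² = 32 / 196 = 0.1633 ≈ 0.16.

C = 0.16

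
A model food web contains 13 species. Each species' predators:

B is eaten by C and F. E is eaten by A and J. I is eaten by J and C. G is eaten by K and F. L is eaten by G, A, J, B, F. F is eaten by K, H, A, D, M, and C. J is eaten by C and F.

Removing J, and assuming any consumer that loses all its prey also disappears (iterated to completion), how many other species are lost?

Remove J.
Every predator of it retains at least one other prey: F still has L, G, B; C still has I, B, F.
No consumer loses all prey, so no secondary extinctions occur.

0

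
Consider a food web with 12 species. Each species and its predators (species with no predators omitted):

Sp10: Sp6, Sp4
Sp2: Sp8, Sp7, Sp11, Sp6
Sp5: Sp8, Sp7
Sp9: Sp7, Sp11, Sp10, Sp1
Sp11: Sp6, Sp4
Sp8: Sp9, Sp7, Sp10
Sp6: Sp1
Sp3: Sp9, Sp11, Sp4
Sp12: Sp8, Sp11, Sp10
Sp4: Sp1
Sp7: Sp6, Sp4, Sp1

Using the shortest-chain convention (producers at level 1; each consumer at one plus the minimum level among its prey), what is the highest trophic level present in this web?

3

Producers (level 1): Sp3, Sp5, Sp12, Sp2.
Following each consumer down to its lowest-level prey: Sp2 → Sp6 → Sp1 (levels 1 through 3).
All prey of Sp1 (Sp6 2, Sp4 2, Sp9 2, Sp7 2) are at level 2 or above, so Sp1 is at level 1 + 2 = 3.
Every consumer has at least one prey at level 2 or below, so none exceeds level 3.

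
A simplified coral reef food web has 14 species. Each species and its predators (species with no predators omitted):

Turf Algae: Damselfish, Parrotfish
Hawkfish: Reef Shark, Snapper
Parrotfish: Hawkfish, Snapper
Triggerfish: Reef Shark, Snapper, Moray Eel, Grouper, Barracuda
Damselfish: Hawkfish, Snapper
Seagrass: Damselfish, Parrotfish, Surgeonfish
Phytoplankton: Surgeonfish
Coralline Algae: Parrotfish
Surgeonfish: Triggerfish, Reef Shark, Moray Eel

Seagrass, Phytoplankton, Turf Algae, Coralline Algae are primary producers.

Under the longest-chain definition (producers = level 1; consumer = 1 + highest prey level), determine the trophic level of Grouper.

Trophic level 4

Seagrass is a producer → level 1.
Surgeonfish eats Seagrass (level 1); other prey at levels: Phytoplankton 1 → level 2.
Triggerfish eats Surgeonfish → level 3.
Grouper eats Triggerfish → level 4.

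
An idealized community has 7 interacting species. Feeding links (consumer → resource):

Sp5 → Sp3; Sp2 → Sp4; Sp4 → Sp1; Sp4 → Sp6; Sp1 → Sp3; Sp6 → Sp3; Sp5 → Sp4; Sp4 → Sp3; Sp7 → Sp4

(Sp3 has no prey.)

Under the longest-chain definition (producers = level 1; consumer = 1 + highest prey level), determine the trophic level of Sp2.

Trophic level 4

Sp3 is a producer → level 1.
Sp1 eats Sp3 → level 2.
Sp4 eats Sp1 (level 2); other prey at levels: Sp3 1, Sp6 2 → level 3.
Sp2 eats Sp4 → level 4.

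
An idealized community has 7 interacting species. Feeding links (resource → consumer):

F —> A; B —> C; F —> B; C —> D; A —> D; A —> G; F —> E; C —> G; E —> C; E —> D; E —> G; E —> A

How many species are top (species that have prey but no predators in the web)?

Top species (has prey, but nothing eats it): D, G.
Count: 2.

2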